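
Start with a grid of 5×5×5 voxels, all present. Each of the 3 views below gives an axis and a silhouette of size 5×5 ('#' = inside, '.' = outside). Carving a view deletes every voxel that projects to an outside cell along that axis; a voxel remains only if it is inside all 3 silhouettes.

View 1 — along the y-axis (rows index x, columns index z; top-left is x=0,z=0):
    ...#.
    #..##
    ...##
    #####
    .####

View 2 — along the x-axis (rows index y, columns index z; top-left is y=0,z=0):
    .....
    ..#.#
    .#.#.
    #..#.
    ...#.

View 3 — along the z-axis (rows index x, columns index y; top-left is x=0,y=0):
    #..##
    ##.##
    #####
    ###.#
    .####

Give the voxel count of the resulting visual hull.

21 voxels

initial block: 5^3 = 125
  1. axis=1 (XZ plane), |mask|=15  ⇒  voxels=75
  2. axis=0 (YZ plane), |mask|=7  ⇒  voxels=25
  3. axis=2 (XY plane), |mask|=20  ⇒  voxels=21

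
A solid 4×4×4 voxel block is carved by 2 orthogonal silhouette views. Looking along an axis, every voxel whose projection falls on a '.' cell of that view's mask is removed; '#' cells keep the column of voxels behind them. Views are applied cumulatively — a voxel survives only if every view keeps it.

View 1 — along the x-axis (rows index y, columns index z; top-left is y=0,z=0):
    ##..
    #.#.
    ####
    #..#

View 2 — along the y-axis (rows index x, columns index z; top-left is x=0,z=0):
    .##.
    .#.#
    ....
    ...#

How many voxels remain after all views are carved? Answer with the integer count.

voxel count = 10

before carving: 64 voxels (4×4×4)
  1. axis=0 (YZ plane), |mask|=10  ⇒  voxels=40
  2. axis=1 (XZ plane), |mask|=5  ⇒  voxels=10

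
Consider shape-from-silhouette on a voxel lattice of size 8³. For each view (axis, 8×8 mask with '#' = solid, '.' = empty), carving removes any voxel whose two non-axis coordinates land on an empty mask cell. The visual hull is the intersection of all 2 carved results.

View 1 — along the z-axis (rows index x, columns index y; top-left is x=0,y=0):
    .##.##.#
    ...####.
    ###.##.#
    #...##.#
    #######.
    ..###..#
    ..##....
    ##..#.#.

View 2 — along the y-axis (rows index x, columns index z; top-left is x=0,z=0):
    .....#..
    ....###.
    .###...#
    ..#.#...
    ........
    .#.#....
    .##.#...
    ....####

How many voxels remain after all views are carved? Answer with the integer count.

voxel count = 79

start: 8×8×8 = 512 voxels
V1 z: intersect with XY mask (36 set) -- 288 left
V2 y: intersect with XZ mask (19 set) -- 79 left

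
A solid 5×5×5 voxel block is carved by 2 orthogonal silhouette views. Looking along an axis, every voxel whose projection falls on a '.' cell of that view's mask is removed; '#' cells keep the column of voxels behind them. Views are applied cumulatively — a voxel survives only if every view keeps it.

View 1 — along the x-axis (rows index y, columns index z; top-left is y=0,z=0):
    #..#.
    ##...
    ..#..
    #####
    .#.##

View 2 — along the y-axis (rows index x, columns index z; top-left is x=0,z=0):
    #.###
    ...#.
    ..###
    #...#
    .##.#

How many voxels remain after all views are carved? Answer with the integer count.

start: 5×5×5 = 125 voxels
after view 1 [x-axis, 13 of 25 cells solid] → remaining = 65
after view 2 [y-axis, 13 of 25 cells solid] → remaining = 32

|visual hull| = 32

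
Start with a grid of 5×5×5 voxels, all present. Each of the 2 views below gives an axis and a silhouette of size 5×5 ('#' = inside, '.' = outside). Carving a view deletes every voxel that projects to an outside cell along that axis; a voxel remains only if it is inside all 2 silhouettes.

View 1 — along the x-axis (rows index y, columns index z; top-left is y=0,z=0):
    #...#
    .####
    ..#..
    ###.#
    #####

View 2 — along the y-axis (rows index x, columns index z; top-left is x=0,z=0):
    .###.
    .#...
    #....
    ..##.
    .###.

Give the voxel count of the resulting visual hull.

start: 5×5×5 = 125 voxels
  1. axis=0 (YZ plane), |mask|=16  ⇒  voxels=80
  2. axis=1 (XZ plane), |mask|=10  ⇒  voxels=30

voxel count = 30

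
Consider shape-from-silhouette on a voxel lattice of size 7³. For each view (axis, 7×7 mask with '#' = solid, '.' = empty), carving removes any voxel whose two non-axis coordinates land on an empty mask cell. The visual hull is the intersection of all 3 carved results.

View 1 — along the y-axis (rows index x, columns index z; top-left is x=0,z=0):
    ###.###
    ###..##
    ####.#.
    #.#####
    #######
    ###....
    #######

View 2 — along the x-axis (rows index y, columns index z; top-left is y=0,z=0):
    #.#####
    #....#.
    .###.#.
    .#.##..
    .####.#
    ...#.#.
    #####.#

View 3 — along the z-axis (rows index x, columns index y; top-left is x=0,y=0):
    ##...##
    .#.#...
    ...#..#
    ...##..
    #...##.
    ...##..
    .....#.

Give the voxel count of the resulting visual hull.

full grid |V| = 343
after view 1 [y-axis, 39 of 49 cells solid] → remaining = 273
after view 2 [x-axis, 28 of 49 cells solid] → remaining = 152
after view 3 [z-axis, 16 of 49 cells solid] → remaining = 46

|visual hull| = 46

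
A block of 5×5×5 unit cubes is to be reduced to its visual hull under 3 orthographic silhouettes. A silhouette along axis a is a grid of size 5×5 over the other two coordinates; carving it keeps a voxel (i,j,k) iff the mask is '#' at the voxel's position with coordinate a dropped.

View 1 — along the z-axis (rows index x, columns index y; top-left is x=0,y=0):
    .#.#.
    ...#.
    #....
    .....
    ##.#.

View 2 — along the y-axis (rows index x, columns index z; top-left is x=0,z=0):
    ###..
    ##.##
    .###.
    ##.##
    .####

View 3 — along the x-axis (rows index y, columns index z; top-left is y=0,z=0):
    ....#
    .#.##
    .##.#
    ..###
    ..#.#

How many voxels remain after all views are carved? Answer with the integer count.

initial block: 5^3 = 125
V1 z: intersect with XY mask (7 set) -- 35 left
V2 y: intersect with XZ mask (18 set) -- 25 left
V3 x: intersect with YZ mask (12 set) -- 11 left

voxel count = 11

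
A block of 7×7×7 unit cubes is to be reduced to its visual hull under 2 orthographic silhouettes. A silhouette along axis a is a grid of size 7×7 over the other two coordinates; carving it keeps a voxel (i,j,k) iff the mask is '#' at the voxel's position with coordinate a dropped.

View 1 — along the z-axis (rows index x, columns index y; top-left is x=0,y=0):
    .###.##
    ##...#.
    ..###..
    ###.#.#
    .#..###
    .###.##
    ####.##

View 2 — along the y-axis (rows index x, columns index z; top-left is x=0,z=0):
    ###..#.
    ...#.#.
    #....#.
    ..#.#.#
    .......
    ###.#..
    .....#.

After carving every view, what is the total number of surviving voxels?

73 voxels

before carving: 343 voxels (7×7×7)
carve view 1 (along z, XY-mask fill 31/49): 217 voxels remain
carve view 2 (along y, XZ-mask fill 16/49): 73 voxels remain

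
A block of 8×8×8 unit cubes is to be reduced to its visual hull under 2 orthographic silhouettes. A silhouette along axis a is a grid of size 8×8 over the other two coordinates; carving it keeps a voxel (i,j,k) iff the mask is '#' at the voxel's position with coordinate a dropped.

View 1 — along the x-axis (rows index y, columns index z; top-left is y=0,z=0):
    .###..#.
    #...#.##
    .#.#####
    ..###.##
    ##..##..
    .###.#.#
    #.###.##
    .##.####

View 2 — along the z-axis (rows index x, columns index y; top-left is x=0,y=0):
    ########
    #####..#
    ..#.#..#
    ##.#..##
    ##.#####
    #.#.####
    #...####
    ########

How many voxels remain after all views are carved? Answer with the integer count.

|visual hull| = 240

before carving: 512 voxels (8×8×8)
after view 1 [x-axis, 40 of 64 cells solid] → remaining = 320
after view 2 [z-axis, 48 of 64 cells solid] → remaining = 240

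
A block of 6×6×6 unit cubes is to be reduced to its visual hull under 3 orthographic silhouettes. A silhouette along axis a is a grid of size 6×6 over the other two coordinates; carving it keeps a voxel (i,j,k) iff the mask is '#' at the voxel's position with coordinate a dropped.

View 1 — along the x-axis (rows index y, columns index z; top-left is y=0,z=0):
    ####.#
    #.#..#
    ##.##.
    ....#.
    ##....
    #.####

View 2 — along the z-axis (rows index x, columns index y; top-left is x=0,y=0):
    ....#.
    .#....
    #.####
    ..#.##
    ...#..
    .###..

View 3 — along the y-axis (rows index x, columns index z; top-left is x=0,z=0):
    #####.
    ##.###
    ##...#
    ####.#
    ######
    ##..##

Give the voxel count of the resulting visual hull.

voxel count = 29

before carving: 216 voxels (6×6×6)
carve view 1 (along x, YZ-mask fill 20/36): 120 voxels remain
carve view 2 (along z, XY-mask fill 14/36): 42 voxels remain
carve view 3 (along y, XZ-mask fill 28/36): 29 voxels remain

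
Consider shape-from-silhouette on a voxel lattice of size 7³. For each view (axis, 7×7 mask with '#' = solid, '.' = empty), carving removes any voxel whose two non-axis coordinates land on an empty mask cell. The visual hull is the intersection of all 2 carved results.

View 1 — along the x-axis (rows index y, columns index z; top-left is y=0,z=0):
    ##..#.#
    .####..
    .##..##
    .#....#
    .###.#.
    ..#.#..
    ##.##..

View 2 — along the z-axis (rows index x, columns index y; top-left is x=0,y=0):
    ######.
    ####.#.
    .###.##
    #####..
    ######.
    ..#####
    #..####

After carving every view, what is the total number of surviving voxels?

|visual hull| = 122

full grid |V| = 343
carve view 1 (along x, YZ-mask fill 24/49): 168 voxels remain
carve view 2 (along z, XY-mask fill 37/49): 122 voxels remain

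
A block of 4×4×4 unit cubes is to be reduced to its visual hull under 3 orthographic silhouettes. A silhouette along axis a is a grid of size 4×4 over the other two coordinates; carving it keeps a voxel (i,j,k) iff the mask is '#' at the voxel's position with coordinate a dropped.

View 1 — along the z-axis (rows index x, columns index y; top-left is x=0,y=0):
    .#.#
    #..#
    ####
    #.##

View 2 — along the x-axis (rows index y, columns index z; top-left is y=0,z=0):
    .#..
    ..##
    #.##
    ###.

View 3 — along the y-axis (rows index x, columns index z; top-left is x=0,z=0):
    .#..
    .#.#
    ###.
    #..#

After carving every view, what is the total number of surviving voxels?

remaining voxels: 13

initial block: 4^3 = 64
[1] z-view keeps 11 columns → grid now 44
[2] x-view keeps 9 columns → grid now 25
[3] y-view keeps 8 columns → grid now 13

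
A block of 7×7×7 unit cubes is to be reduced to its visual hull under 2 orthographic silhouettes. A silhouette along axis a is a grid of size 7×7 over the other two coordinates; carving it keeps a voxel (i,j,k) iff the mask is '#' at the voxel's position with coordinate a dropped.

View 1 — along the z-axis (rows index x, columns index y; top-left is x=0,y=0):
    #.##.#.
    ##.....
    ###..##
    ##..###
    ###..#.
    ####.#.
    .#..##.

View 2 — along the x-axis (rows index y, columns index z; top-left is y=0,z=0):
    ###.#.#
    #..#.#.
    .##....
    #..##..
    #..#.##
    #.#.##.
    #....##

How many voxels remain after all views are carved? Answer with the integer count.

voxel count = 100

initial block: 7^3 = 343
step 1: project along z, AND mask (28/49) → |grid| = 196
step 2: project along x, AND mask (24/49) → |grid| = 100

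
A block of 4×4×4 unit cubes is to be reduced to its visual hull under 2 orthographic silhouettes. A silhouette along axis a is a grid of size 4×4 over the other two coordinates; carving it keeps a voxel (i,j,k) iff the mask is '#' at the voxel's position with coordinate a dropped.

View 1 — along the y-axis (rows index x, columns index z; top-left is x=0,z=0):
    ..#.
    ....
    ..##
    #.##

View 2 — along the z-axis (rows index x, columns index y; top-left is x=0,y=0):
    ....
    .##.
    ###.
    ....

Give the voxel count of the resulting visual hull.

6 voxels

start: 4×4×4 = 64 voxels
carve view 1 (along y, XZ-mask fill 6/16): 24 voxels remain
carve view 2 (along z, XY-mask fill 5/16): 6 voxels remain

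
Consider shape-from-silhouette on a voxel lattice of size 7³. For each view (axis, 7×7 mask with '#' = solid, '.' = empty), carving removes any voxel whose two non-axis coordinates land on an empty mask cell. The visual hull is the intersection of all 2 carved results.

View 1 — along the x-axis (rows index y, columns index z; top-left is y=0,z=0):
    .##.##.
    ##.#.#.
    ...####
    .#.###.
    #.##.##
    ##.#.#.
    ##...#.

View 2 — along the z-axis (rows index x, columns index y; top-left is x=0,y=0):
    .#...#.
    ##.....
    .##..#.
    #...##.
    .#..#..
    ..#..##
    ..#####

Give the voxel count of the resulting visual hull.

voxel count = 81

initial block: 7^3 = 343
V1 x: intersect with YZ mask (28 set) -- 196 left
V2 z: intersect with XY mask (20 set) -- 81 left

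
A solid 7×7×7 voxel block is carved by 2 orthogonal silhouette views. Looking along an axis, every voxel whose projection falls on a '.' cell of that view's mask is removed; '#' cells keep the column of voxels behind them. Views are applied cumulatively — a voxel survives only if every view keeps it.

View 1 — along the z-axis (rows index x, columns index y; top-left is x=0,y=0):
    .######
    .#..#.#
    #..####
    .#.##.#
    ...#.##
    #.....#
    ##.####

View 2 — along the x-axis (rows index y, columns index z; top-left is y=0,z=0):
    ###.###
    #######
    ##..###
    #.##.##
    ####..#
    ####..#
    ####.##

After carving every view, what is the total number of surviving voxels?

remaining voxels: 163

initial block: 7^3 = 343
[1] z-view keeps 29 columns → grid now 203
[2] x-view keeps 39 columns → grid now 163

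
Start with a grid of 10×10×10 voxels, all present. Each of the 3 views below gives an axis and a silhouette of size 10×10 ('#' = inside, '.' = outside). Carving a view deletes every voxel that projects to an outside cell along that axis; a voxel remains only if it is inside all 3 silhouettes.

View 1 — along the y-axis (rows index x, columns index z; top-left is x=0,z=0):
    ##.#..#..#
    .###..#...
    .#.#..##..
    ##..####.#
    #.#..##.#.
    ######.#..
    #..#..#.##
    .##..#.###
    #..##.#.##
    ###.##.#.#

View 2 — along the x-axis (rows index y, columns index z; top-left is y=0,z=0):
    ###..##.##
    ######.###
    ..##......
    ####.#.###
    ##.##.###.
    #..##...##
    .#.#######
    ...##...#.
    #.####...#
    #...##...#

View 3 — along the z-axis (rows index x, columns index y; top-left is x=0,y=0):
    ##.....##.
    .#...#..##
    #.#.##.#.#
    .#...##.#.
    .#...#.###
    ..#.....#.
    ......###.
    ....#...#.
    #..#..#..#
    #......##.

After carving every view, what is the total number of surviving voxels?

start: 10×10×10 = 1000 voxels
carve view 1 (along y, XZ-mask fill 56/100): 560 voxels remain
carve view 2 (along x, YZ-mask fill 59/100): 326 voxels remain
carve view 3 (along z, XY-mask fill 37/100): 107 voxels remain

107 voxels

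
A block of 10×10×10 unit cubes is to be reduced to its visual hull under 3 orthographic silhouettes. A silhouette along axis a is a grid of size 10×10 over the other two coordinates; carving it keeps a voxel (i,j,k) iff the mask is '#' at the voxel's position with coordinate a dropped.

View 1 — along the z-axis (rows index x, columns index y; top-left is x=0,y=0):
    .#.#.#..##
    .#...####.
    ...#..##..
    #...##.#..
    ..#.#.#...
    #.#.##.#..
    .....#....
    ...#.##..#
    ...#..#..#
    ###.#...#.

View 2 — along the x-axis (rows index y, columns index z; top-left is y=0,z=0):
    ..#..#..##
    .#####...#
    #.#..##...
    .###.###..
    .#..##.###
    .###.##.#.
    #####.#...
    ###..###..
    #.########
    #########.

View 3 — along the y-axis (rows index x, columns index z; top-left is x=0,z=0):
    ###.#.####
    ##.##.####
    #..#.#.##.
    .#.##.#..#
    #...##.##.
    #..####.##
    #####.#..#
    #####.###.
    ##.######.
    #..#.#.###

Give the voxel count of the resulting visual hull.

full grid |V| = 1000
  1. axis=2 (XY plane), |mask|=38  ⇒  voxels=380
  2. axis=0 (YZ plane), |mask|=62  ⇒  voxels=234
  3. axis=1 (XZ plane), |mask|=67  ⇒  voxels=156

156 voxels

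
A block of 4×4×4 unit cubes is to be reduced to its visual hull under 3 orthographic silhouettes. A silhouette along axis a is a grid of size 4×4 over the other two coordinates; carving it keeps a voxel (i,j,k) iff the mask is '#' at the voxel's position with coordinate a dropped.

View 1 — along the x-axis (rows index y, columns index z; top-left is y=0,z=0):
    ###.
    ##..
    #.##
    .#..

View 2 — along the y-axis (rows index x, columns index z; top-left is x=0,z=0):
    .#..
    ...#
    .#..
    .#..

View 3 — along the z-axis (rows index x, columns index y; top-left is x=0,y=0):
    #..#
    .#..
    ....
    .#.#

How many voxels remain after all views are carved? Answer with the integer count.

full grid |V| = 64
carve view 1 (along x, YZ-mask fill 9/16): 36 voxels remain
carve view 2 (along y, XZ-mask fill 4/16): 10 voxels remain
carve view 3 (along z, XY-mask fill 5/16): 4 voxels remain

4 voxels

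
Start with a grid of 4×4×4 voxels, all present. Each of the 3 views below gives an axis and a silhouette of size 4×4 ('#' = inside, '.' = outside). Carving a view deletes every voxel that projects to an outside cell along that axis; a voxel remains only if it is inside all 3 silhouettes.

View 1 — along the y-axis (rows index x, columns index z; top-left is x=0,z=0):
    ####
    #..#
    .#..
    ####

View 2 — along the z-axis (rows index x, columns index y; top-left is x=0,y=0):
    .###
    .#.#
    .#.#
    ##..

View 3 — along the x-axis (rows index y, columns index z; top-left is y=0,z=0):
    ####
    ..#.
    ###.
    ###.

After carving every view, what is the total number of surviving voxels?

|visual hull| = 14

initial block: 4^3 = 64
V1 y: intersect with XZ mask (11 set) -- 44 left
V2 z: intersect with XY mask (9 set) -- 26 left
V3 x: intersect with YZ mask (11 set) -- 14 left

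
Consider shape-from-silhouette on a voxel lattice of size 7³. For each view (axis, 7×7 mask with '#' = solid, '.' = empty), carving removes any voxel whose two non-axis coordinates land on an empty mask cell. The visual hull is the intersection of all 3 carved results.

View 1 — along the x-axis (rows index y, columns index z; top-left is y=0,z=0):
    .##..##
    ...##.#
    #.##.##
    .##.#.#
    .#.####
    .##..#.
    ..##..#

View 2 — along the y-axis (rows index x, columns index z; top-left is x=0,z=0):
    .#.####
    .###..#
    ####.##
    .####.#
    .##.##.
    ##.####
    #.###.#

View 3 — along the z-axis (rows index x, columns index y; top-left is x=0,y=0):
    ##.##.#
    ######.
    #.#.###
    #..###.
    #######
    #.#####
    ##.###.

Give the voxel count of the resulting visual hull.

full grid |V| = 343
V1 x: intersect with YZ mask (27 set) -- 189 left
V2 y: intersect with XZ mask (35 set) -- 143 left
V3 z: intersect with XY mask (38 set) -- 111 left

111 voxels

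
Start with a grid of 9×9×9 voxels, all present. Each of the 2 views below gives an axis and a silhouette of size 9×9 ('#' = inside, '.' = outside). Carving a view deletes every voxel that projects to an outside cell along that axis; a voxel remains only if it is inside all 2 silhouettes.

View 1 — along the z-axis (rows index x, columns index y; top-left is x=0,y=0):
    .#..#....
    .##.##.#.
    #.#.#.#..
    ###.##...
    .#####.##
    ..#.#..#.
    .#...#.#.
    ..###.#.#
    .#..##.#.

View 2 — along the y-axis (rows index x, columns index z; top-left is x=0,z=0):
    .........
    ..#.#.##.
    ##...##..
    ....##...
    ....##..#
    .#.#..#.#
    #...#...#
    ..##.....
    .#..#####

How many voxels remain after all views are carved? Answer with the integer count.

initial block: 9^3 = 729
carve view 1 (along z, XY-mask fill 38/81): 342 voxels remain
carve view 2 (along y, XZ-mask fill 28/81): 122 voxels remain

122 voxels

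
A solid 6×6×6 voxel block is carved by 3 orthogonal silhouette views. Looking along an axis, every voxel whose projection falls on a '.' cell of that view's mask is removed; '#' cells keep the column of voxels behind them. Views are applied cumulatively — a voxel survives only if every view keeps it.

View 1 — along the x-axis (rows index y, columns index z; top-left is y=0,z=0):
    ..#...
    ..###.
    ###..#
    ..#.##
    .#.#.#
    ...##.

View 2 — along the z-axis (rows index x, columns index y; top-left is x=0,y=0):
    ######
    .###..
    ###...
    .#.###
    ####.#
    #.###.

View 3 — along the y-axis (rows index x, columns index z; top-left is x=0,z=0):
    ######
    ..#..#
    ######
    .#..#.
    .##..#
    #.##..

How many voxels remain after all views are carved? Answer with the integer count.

initial block: 6^3 = 216
after view 1 [x-axis, 16 of 36 cells solid] → remaining = 96
after view 2 [z-axis, 25 of 36 cells solid] → remaining = 69
after view 3 [y-axis, 22 of 36 cells solid] → remaining = 45

|visual hull| = 45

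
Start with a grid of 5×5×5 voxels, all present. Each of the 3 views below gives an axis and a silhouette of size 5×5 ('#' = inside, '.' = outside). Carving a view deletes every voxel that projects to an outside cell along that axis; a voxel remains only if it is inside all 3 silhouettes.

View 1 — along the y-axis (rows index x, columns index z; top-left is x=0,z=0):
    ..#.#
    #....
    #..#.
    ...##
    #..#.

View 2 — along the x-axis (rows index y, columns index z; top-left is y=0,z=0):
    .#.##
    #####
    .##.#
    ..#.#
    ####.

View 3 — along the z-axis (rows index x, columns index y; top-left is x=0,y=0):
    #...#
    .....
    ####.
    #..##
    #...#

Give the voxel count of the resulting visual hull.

|visual hull| = 12

full grid |V| = 125
V1 y: intersect with XZ mask (9 set) -- 45 left
V2 x: intersect with YZ mask (17 set) -- 27 left
V3 z: intersect with XY mask (11 set) -- 12 left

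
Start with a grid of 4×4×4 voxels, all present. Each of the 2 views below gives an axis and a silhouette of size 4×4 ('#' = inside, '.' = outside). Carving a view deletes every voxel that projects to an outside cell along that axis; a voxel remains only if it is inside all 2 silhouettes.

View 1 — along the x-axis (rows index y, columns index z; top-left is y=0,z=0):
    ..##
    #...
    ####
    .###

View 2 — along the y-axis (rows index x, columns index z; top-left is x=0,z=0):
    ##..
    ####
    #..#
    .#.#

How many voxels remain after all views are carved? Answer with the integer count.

initial block: 4^3 = 64
V1 x: intersect with YZ mask (10 set) -- 40 left
V2 y: intersect with XZ mask (10 set) -- 24 left

24 voxels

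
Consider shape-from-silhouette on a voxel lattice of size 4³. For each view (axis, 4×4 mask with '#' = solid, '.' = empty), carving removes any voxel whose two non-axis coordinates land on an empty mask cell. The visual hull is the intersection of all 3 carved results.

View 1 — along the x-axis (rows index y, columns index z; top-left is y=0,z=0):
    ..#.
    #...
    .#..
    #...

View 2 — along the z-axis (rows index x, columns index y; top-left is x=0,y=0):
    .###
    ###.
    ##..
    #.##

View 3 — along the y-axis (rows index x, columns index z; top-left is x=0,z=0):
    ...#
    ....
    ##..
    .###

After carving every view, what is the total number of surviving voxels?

before carving: 64 voxels (4×4×4)
  1. axis=0 (YZ plane), |mask|=4  ⇒  voxels=16
  2. axis=2 (XY plane), |mask|=11  ⇒  voxels=11
  3. axis=1 (XZ plane), |mask|=6  ⇒  voxels=3

remaining voxels: 3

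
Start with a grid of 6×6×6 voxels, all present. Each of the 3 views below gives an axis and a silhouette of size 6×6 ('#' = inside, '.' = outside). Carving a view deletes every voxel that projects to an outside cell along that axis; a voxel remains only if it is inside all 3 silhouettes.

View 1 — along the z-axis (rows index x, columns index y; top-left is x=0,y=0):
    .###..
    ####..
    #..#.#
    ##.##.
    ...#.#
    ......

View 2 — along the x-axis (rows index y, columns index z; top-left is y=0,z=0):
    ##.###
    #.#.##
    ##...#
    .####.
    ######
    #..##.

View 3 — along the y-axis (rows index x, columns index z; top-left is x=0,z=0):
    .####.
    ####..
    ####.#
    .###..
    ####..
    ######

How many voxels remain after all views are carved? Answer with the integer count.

initial block: 6^3 = 216
[1] z-view keeps 16 columns → grid now 96
[2] x-view keeps 25 columns → grid now 65
[3] y-view keeps 26 columns → grid now 40

voxel count = 40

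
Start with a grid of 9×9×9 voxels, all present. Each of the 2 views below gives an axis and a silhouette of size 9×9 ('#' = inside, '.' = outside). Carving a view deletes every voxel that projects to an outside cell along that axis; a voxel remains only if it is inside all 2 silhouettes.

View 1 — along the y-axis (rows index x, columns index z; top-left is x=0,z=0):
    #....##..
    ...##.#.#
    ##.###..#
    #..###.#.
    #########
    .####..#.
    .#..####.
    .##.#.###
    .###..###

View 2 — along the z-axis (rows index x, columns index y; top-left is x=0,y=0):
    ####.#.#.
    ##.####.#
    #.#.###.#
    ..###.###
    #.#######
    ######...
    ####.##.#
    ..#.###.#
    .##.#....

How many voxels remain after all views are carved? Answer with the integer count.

initial block: 9^3 = 729
after view 1 [y-axis, 49 of 81 cells solid] → remaining = 441
after view 2 [z-axis, 54 of 81 cells solid] → remaining = 297

297 voxels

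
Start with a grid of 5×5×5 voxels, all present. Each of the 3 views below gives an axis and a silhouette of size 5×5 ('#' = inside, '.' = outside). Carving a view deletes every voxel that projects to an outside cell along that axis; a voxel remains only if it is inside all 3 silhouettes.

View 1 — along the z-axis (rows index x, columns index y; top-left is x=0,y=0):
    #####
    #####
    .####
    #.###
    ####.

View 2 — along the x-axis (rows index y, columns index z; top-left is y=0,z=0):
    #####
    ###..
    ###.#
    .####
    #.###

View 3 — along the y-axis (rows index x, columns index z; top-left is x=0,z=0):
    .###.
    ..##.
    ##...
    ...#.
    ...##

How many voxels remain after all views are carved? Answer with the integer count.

before carving: 125 voxels (5×5×5)
V1 z: intersect with XY mask (22 set) -- 110 left
V2 x: intersect with YZ mask (20 set) -- 88 left
V3 y: intersect with XZ mask (10 set) -- 34 left

34 voxels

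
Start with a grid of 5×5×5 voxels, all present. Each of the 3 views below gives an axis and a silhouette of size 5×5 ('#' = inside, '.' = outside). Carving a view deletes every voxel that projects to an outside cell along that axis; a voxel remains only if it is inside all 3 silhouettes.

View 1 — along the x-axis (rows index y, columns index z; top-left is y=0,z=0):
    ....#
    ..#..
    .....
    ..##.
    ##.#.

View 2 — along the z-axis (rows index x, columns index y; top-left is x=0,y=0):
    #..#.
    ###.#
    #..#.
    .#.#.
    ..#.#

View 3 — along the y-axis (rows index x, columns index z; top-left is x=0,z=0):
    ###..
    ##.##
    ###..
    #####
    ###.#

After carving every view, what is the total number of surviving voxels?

full grid |V| = 125
[1] x-view keeps 7 columns → grid now 35
[2] z-view keeps 12 columns → grid now 17
[3] y-view keeps 19 columns → grid now 11

voxel count = 11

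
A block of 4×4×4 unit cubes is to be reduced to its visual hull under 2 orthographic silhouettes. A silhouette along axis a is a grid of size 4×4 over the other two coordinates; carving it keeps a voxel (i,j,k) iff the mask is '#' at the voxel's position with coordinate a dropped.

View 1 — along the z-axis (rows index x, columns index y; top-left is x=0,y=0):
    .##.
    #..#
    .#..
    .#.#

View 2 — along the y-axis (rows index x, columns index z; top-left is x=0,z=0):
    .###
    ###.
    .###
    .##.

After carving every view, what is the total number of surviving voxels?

19 voxels

initial block: 4^3 = 64
V1 z: intersect with XY mask (7 set) -- 28 left
V2 y: intersect with XZ mask (11 set) -- 19 left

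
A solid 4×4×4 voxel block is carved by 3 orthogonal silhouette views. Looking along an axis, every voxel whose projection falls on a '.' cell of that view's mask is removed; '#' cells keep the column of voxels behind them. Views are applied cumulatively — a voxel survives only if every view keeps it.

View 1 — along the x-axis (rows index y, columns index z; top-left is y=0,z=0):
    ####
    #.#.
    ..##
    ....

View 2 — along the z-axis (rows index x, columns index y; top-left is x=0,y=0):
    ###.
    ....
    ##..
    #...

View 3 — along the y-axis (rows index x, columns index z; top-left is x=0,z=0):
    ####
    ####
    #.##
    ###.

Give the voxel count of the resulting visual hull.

voxel count = 16

before carving: 64 voxels (4×4×4)
  1. axis=0 (YZ plane), |mask|=8  ⇒  voxels=32
  2. axis=2 (XY plane), |mask|=6  ⇒  voxels=18
  3. axis=1 (XZ plane), |mask|=14  ⇒  voxels=16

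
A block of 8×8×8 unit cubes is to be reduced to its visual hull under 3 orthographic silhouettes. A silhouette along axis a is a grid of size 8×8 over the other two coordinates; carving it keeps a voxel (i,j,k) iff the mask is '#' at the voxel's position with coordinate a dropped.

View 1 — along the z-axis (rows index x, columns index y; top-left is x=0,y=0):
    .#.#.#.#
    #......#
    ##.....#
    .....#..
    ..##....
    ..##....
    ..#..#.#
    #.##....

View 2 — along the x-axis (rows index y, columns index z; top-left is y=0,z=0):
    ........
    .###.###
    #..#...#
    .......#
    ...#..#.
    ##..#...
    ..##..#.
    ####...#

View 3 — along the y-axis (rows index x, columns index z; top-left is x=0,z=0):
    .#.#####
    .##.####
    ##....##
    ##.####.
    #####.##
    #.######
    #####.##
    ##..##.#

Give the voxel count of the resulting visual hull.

voxel count = 45

before carving: 512 voxels (8×8×8)
after view 1 [z-axis, 20 of 64 cells solid] → remaining = 160
after view 2 [x-axis, 23 of 64 cells solid] → remaining = 57
after view 3 [y-axis, 48 of 64 cells solid] → remaining = 45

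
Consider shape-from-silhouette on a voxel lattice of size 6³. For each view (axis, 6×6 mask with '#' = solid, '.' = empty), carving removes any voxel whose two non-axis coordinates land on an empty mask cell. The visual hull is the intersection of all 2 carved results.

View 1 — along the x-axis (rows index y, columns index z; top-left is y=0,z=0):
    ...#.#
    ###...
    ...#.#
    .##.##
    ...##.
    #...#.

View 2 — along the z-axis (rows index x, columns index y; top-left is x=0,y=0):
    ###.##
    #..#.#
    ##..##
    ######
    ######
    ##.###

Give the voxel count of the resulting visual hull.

|visual hull| = 71

before carving: 216 voxels (6×6×6)
carve view 1 (along x, YZ-mask fill 15/36): 90 voxels remain
carve view 2 (along z, XY-mask fill 29/36): 71 voxels remain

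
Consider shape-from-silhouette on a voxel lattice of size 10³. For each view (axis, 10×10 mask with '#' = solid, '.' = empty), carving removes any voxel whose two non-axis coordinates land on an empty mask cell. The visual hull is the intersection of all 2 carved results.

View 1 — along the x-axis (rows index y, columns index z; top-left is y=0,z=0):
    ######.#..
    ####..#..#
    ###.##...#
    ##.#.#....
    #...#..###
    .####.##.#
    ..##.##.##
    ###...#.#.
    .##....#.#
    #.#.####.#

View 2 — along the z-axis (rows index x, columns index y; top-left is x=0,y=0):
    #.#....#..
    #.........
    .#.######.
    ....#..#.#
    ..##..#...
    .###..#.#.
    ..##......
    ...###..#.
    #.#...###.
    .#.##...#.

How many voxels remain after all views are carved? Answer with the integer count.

initial block: 10^3 = 1000
V1 x: intersect with YZ mask (57 set) -- 570 left
V2 z: intersect with XY mask (37 set) -- 198 left

|visual hull| = 198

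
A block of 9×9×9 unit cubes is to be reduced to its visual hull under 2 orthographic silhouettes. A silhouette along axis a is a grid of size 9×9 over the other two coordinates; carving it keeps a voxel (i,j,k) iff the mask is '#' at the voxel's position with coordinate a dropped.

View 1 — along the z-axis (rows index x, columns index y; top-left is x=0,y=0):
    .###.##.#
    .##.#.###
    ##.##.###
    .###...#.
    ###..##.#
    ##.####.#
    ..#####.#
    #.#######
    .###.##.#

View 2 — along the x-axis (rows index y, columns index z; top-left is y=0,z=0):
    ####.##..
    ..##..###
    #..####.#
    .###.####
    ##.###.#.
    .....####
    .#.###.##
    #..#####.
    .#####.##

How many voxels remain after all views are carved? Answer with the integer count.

full grid |V| = 729
carve view 1 (along z, XY-mask fill 56/81): 504 voxels remain
carve view 2 (along x, YZ-mask fill 53/81): 332 voxels remain

voxel count = 332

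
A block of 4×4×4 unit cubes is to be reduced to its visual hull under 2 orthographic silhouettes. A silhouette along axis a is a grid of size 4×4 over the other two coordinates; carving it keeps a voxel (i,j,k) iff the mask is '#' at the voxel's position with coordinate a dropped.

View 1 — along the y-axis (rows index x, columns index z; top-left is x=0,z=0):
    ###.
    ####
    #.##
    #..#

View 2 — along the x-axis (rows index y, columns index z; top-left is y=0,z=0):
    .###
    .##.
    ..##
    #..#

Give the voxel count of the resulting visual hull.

|visual hull| = 26

start: 4×4×4 = 64 voxels
V1 y: intersect with XZ mask (12 set) -- 48 left
V2 x: intersect with YZ mask (9 set) -- 26 left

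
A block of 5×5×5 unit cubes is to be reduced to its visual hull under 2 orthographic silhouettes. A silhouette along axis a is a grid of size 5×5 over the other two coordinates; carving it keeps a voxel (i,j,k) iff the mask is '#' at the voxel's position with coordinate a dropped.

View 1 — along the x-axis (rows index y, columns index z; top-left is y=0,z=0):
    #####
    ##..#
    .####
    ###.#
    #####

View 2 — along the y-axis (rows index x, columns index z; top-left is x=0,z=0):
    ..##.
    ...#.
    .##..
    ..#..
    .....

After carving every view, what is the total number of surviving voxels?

remaining voxels: 23

full grid |V| = 125
V1 x: intersect with YZ mask (21 set) -- 105 left
V2 y: intersect with XZ mask (6 set) -- 23 left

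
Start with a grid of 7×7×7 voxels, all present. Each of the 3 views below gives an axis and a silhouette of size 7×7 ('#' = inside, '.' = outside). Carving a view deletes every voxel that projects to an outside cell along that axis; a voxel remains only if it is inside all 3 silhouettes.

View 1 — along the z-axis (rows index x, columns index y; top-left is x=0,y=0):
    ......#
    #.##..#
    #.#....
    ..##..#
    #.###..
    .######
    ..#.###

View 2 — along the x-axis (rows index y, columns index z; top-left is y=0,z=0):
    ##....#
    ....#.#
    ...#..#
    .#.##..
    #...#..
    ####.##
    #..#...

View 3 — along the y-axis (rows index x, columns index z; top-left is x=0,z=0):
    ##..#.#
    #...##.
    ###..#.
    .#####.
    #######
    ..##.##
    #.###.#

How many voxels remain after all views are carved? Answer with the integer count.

full grid |V| = 343
step 1: project along z, AND mask (24/49) → |grid| = 168
step 2: project along x, AND mask (20/49) → |grid| = 63
step 3: project along y, AND mask (32/49) → |grid| = 40

|visual hull| = 40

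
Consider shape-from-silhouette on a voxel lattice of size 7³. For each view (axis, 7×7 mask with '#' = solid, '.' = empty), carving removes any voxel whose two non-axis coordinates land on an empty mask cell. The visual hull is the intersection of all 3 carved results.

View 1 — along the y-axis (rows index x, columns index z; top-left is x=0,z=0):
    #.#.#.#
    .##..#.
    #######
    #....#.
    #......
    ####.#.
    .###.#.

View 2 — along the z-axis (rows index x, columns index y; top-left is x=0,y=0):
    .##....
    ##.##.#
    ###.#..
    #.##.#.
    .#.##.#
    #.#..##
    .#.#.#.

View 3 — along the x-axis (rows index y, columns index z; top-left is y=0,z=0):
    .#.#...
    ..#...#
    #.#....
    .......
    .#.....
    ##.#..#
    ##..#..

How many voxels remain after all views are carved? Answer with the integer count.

30 voxels

start: 7×7×7 = 343 voxels
V1 y: intersect with XZ mask (26 set) -- 182 left
V2 z: intersect with XY mask (26 set) -- 95 left
V3 x: intersect with YZ mask (14 set) -- 30 left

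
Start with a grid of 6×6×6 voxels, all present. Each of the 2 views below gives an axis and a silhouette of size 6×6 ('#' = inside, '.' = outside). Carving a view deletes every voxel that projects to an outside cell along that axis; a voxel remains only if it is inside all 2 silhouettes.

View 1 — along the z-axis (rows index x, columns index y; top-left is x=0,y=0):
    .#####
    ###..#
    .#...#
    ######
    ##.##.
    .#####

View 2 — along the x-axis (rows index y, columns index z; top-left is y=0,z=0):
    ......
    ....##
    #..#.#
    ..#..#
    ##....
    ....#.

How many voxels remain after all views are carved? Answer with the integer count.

start: 6×6×6 = 216 voxels
V1 z: intersect with XY mask (26 set) -- 156 left
V2 x: intersect with YZ mask (10 set) -- 45 left

remaining voxels: 45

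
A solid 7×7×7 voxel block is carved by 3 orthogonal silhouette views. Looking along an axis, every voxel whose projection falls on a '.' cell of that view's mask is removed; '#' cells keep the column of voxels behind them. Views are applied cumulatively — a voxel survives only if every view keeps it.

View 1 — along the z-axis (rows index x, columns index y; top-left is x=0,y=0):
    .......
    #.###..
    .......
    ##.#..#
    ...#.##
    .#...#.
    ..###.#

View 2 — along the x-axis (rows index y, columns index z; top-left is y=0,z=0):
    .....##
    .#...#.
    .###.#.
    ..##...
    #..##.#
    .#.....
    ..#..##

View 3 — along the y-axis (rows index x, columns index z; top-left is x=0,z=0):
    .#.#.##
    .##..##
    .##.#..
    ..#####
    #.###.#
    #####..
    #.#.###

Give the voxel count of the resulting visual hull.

full grid |V| = 343
step 1: project along z, AND mask (17/49) → |grid| = 119
step 2: project along x, AND mask (18/49) → |grid| = 43
step 3: project along y, AND mask (31/49) → |grid| = 30

voxel count = 30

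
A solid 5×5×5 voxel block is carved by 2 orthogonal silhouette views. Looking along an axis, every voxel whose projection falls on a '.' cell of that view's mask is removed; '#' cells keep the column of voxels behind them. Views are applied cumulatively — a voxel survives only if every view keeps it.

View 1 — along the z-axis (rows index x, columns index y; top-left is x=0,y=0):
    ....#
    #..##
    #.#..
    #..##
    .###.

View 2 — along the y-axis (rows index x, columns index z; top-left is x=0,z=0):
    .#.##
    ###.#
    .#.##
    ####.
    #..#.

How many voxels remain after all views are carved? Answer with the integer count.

39 voxels

initial block: 5^3 = 125
step 1: project along z, AND mask (12/25) → |grid| = 60
step 2: project along y, AND mask (16/25) → |grid| = 39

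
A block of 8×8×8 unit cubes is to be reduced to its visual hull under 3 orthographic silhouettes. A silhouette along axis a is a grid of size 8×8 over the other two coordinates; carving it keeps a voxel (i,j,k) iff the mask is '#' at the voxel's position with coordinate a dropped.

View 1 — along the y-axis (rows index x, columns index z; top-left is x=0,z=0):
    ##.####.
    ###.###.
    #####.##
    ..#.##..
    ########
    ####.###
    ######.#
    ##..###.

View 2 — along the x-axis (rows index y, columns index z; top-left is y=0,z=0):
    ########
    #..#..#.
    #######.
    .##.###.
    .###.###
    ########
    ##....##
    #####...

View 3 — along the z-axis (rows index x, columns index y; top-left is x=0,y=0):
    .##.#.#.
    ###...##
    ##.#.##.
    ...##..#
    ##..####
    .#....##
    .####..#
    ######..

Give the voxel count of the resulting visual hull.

voxel count = 160

start: 8×8×8 = 512 voxels
carve view 1 (along y, XZ-mask fill 49/64): 392 voxels remain
carve view 2 (along x, YZ-mask fill 46/64): 285 voxels remain
carve view 3 (along z, XY-mask fill 37/64): 160 voxels remain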